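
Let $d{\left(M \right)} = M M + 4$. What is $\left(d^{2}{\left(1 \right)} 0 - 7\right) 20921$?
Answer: $-146447$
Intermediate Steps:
$d{\left(M \right)} = 4 + M^{2}$ ($d{\left(M \right)} = M^{2} + 4 = 4 + M^{2}$)
$\left(d^{2}{\left(1 \right)} 0 - 7\right) 20921 = \left(\left(4 + 1^{2}\right)^{2} \cdot 0 - 7\right) 20921 = \left(\left(4 + 1\right)^{2} \cdot 0 - 7\right) 20921 = \left(5^{2} \cdot 0 - 7\right) 20921 = \left(25 \cdot 0 - 7\right) 20921 = \left(0 - 7\right) 20921 = \left(-7\right) 20921 = -146447$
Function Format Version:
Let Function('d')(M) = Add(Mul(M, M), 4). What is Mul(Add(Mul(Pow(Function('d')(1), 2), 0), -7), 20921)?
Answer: -146447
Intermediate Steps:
Function('d')(M) = Add(4, Pow(M, 2)) (Function('d')(M) = Add(Pow(M, 2), 4) = Add(4, Pow(M, 2)))
Mul(Add(Mul(Pow(Function('d')(1), 2), 0), -7), 20921) = Mul(Add(Mul(Pow(Add(4, Pow(1, 2)), 2), 0), -7), 20921) = Mul(Add(Mul(Pow(Add(4, 1), 2), 0), -7), 20921) = Mul(Add(Mul(Pow(5, 2), 0), -7), 20921) = Mul(Add(Mul(25, 0), -7), 20921) = Mul(Add(0, -7), 20921) = Mul(-7, 20921) = -146447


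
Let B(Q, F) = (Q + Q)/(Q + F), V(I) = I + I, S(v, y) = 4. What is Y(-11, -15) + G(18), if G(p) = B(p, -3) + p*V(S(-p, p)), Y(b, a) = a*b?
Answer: 1557/5 ≈ 311.40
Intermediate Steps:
V(I) = 2*I
B(Q, F) = 2*Q/(F + Q) (B(Q, F) = (2*Q)/(F + Q) = 2*Q/(F + Q))
G(p) = 8*p + 2*p/(-3 + p) (G(p) = 2*p/(-3 + p) + p*(2*4) = 2*p/(-3 + p) + p*8 = 2*p/(-3 + p) + 8*p = 8*p + 2*p/(-3 + p))
Y(-11, -15) + G(18) = -15*(-11) + 2*18*(-11 + 4*18)/(-3 + 18) = 165 + 2*18*(-11 + 72)/15 = 165 + 2*18*(1/15)*61 = 165 + 732/5 = 1557/5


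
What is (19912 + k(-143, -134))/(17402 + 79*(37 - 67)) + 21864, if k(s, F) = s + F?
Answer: 328679283/15032 ≈ 21865.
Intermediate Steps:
k(s, F) = F + s
(19912 + k(-143, -134))/(17402 + 79*(37 - 67)) + 21864 = (19912 + (-134 - 143))/(17402 + 79*(37 - 67)) + 21864 = (19912 - 277)/(17402 + 79*(-30)) + 21864 = 19635/(17402 - 2370) + 21864 = 19635/15032 + 21864 = 328679283/15032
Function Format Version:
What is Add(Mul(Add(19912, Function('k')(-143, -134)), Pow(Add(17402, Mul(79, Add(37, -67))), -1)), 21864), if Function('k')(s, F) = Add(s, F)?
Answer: Rational(328679283, 15032) ≈ 21865.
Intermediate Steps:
Function('k')(s, F) = Add(F, s)
Add(Mul(Add(19912, Function('k')(-143, -134)), Pow(Add(17402, Mul(79, Add(37, -67))), -1)), 21864) = Add(Mul(Add(19912, Add(-134, -143)), Pow(Add(17402, Mul(79, Add(37, -67))), -1)), 21864) = Add(Mul(Add(19912, -277), Pow(Add(17402, Mul(79, -30)), -1)), 21864) = Add(Mul(19635, Pow(Add(17402, -2370), -1)), 21864) = Add(Mul(19635, Pow(15032, -1)), 21864) = Add(Mul(19635, Rational(1, 15032)), 21864) = Add(Rational(19635, 15032), 21864) = Rational(328679283, 15032)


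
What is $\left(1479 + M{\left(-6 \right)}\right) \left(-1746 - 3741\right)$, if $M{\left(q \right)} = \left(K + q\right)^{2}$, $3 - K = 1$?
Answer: $-8203065$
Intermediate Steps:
$K = 2$ ($K = 3 - 1 = 2$)
$M{\left(q \right)} = \left(2 + q\right)^{2}$
$\left(1479 + M{\left(-6 \right)}\right) \left(-1746 - 3741\right) = \left(1479 + \left(2 - 6\right)^{2}\right) \left(-1746 - 3741\right) = \left(1479 + \left(-4\right)^{2}\right) \left(-5487\right) = \left(1479 + 16\right) \left(-5487\right) = 1495 \left(-5487\right) = -8203065$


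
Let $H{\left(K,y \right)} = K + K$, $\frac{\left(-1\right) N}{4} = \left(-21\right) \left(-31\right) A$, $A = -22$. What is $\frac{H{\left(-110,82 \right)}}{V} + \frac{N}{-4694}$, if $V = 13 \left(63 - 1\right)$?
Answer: $- \frac{11801702}{945841} \approx -12.477$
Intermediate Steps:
$N = 57288$ ($N = - 4 \left(-21\right) \left(-31\right) \left(-22\right) = - 4 \cdot 651 \left(-22\right) = \left(-4\right) \left(-14322\right) = 57288$)
$H{\left(K,y \right)} = 2 K$
$V = 806$ ($V = 13 \cdot 62 = 806$)
$\frac{H{\left(-110,82 \right)}}{V} + \frac{N}{-4694} = \frac{2 \left(-110\right)}{806} + \frac{57288}{-4694} = \left(-220\right) \frac{1}{806} + 57288 \left(- \frac{1}{4694}\right) = - \frac{110}{403} - \frac{28644}{2347} = - \frac{11801702}{945841}$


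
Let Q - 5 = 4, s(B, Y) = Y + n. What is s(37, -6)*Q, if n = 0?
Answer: -54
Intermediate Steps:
s(B, Y) = Y (s(B, Y) = Y + 0 = Y)
Q = 9 (Q = 5 + 4 = 9)
s(37, -6)*Q = -6*9 = -54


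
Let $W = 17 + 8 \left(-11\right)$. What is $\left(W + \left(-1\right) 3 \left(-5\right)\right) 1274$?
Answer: $-71344$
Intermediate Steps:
$W = -71$ ($W = 17 - 88 = -71$)
$\left(W + \left(-1\right) 3 \left(-5\right)\right) 1274 = \left(-71 + \left(-1\right) 3 \left(-5\right)\right) 1274 = \left(-71 - -15\right) 1274 = \left(-71 + 15\right) 1274 = \left(-56\right) 1274 = -71344$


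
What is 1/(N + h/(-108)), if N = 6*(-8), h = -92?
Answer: -27/1273 ≈ -0.021210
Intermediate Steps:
N = -48
1/(N + h/(-108)) = 1/(-48 - 92/(-108)) = 1/(-48 - 1/108*(-92)) = 1/(-48 + 23/27) = 1/(-1273/27) = -27/1273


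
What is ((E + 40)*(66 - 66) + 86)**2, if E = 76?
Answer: 7396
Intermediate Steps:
((E + 40)*(66 - 66) + 86)**2 = ((76 + 40)*(66 - 66) + 86)**2 = (116*0 + 86)**2 = (0 + 86)**2 = 86**2 = 7396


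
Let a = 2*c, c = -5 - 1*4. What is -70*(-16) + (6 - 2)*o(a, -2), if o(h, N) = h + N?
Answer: 1040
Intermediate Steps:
c = -9 (c = -5 - 4 = -9)
a = -18 (a = 2*(-9) = -18)
o(h, N) = N + h
-70*(-16) + (6 - 2)*o(a, -2) = -70*(-16) + (6 - 2)*(-2 - 18) = 1120 + 4*(-20) = 1120 - 80 = 1040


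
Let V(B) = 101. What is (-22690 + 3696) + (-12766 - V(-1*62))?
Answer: -31861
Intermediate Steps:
(-22690 + 3696) + (-12766 - V(-1*62)) = (-22690 + 3696) + (-12766 - 1*101) = -18994 + (-12766 - 101) = -18994 - 12867 = -31861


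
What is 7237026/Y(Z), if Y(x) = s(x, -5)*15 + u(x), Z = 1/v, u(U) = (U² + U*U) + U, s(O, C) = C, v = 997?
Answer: -1198944829539/12424946 ≈ -96495.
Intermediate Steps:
u(U) = U + 2*U² (u(U) = (U² + U²) + U = 2*U² + U = U + 2*U²)
Z = 1/997 ≈ 0.0010030
Y(x) = -75 + x*(1 + 2*x) (Y(x) = -5*15 + x*(1 + 2*x) = -75 + x*(1 + 2*x))
7237026/Y(Z) = 7237026/(-75 + (1 + 2*(1/997))/997) = 7237026/(-75 + (1 + 2/997)/997) = 7237026/(-75 + (1/997)*(999/997)) = 7237026/(-75 + 999/994009) = 7237026/(-74549676/994009) = 7237026*(-994009/74549676) = -1198944829539/12424946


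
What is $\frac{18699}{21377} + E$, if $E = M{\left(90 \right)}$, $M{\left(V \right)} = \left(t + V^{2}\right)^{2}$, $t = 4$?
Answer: $\frac{1403930560331}{21377} \approx 6.5675 \cdot 10^{7}$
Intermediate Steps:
$M{\left(V \right)} = \left(4 + V^{2}\right)^{2}$
$E = 65674816$ ($E = \left(4 + 90^{2}\right)^{2} = \left(4 + 8100\right)^{2} = 8104^{2} = 65674816$)
$\frac{18699}{21377} + E = \frac{18699}{21377} + 65674816 = \frac{1403930560331}{21377}$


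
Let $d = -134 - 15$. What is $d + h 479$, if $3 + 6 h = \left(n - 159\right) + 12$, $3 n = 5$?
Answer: $- \frac{215837}{18} \approx -11991.0$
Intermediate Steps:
$n = \frac{5}{3}$ ($n = \frac{1}{3} \cdot 5 = \frac{5}{3} \approx 1.6667$)
$h = - \frac{445}{18}$ ($h = - \frac{1}{2} + \frac{\left(\frac{5}{3} - 159\right) + 12}{6} = - \frac{1}{2} + \frac{- \frac{472}{3} + 12}{6} = - \frac{1}{2} + \frac{1}{6} \left(- \frac{436}{3}\right) = - \frac{1}{2} - \frac{218}{9} = - \frac{445}{18} \approx -24.722$)
$d = -149$ ($d = -134 - 15 = -149$)
$d + h 479 = -149 - \frac{213155}{18} = - \frac{215837}{18}$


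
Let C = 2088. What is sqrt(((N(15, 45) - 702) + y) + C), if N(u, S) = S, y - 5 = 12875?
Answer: sqrt(14311) ≈ 119.63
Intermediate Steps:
y = 12880 (y = 5 + 12875 = 12880)
sqrt(((N(15, 45) - 702) + y) + C) = sqrt(((45 - 702) + 12880) + 2088) = sqrt((-657 + 12880) + 2088) = sqrt(12223 + 2088) = sqrt(14311)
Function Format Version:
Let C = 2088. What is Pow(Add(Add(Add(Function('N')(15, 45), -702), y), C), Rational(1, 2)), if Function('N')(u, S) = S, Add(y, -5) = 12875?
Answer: Pow(14311, Rational(1, 2)) ≈ 119.63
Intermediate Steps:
y = 12880 (y = Add(5, 12875) = 12880)
Pow(Add(Add(Add(Function('N')(15, 45), -702), y), C), Rational(1, 2)) = Pow(Add(Add(Add(45, -702), 12880), 2088), Rational(1, 2)) = Pow(Add(Add(-657, 12880), 2088), Rational(1, 2)) = Pow(Add(12223, 2088), Rational(1, 2)) = Pow(14311, Rational(1, 2))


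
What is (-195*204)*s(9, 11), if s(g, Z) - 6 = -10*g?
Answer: 3341520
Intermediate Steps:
s(g, Z) = 6 - 10*g
(-195*204)*s(9, 11) = (-195*204)*(6 - 10*9) = -39780*(6 - 90) = -39780*(-84) = 3341520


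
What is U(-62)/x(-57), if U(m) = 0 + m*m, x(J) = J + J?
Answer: -1922/57 ≈ -33.719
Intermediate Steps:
x(J) = 2*J
U(m) = m**2 (U(m) = 0 + m**2 = m**2)
U(-62)/x(-57) = (-62)**2/((2*(-57))) = 3844/(-114) = 3844*(-1/114) = -1922/57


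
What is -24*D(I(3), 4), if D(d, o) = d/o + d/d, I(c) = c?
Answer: -42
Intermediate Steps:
D(d, o) = 1 + d/o (D(d, o) = d/o + 1 = 1 + d/o)
-24*D(I(3), 4) = -24*(3 + 4)/4 = -6*7 = -24*7/4 = -42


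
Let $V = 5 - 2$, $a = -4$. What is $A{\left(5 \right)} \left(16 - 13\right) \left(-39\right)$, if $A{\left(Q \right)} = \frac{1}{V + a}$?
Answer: $117$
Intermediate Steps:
$V = 3$
$A{\left(Q \right)} = -1$ ($A{\left(Q \right)} = \frac{1}{3 - 4} = \frac{1}{-1} = -1$)
$A{\left(5 \right)} \left(16 - 13\right) \left(-39\right) = - (16 - 13) \left(-39\right) = \left(-1\right) 3 \left(-39\right) = \left(-3\right) \left(-39\right) = 117$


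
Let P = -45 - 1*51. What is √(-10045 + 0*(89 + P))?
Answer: 7*I*√205 ≈ 100.22*I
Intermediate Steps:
P = -96 (P = -45 - 51 = -96)
√(-10045 + 0*(89 + P)) = √(-10045 + 0*(89 - 96)) = √(-10045 + 0*(-7)) = √(-10045 + 0) = √(-10045) = 7*I*√205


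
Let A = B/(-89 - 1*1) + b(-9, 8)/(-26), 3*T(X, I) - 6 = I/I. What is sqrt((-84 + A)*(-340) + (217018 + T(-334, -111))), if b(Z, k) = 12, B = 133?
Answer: sqrt(374530585)/39 ≈ 496.23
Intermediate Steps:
T(X, I) = 7/3 (T(X, I) = 2 + (I/I)/3 = 2 + (1/3)*1 = 2 + 1/3 = 7/3)
A = -2269/1170 (A = 133/(-89 - 1*1) + 12/(-26) = 133/(-89 - 1) + 12*(-1/26) = 133/(-90) - 6/13 = 133*(-1/90) - 6/13 = -133/90 - 6/13 = -2269/1170 ≈ -1.9393)
sqrt((-84 + A)*(-340) + (217018 + T(-334, -111))) = sqrt((-84 - 2269/1170)*(-340) + (217018 + 7/3)) = sqrt(-100549/1170*(-340) + 651061/3) = sqrt(3418666/117 + 651061/3) = sqrt(28810045/117) = sqrt(374530585)/39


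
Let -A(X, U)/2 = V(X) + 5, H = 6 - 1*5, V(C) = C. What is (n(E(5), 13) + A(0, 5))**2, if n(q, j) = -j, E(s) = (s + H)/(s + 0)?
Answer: 529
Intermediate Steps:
H = 1 (H = 6 - 5 = 1)
A(X, U) = -10 - 2*X (A(X, U) = -2*(X + 5) = -2*(5 + X) = -10 - 2*X)
E(s) = (1 + s)/s (E(s) = (s + 1)/(s + 0) = (1 + s)/s)
(n(E(5), 13) + A(0, 5))**2 = (-1*13 + (-10 - 2*0))**2 = (-13 + (-10 + 0))**2 = (-13 - 10)**2 = (-23)**2 = 529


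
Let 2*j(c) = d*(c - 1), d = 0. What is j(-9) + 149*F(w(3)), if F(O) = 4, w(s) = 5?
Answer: 596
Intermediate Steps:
j(c) = 0 (j(c) = (0*(c - 1))/2 = (0*(-1 + c))/2 = (½)*0 = 0)
j(-9) + 149*F(w(3)) = 0 + 149*4 = 0 + 596 = 596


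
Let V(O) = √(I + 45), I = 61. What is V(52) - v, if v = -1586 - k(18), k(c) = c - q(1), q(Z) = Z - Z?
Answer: 1604 + √106 ≈ 1614.3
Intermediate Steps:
q(Z) = 0
k(c) = c (k(c) = c - 1*0 = c + 0 = c)
V(O) = √106 (V(O) = √(61 + 45) = √106)
v = -1604 (v = -1586 - 1*18 = -1586 - 18 = -1604)
V(52) - v = √106 - 1*(-1604) = √106 + 1604 = 1604 + √106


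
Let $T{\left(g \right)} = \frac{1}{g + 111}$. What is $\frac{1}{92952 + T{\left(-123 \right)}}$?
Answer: $\frac{12}{1115423} \approx 1.0758 \cdot 10^{-5}$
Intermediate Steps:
$T{\left(g \right)} = \frac{1}{111 + g}$
$\frac{1}{92952 + T{\left(-123 \right)}} = \frac{1}{92952 + \frac{1}{111 - 123}} = \frac{1}{92952 + \frac{1}{-12}} = \frac{1}{92952 - \frac{1}{12}} = \frac{1}{\frac{1115423}{12}} = \frac{12}{1115423}$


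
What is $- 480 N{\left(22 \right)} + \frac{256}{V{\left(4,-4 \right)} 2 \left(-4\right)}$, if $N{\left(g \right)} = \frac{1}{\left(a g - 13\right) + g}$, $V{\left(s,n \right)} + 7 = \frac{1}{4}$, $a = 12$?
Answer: $\frac{7328}{2457} \approx 2.9825$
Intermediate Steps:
$V{\left(s,n \right)} = - \frac{27}{4}$ ($V{\left(s,n \right)} = -7 + \frac{1}{4} = - \frac{27}{4}$)
$N{\left(g \right)} = \frac{1}{-13 + 13 g}$ ($N{\left(g \right)} = \frac{1}{\left(12 g - 13\right) + g} = \frac{1}{\left(-13 + 12 g\right) + g} = \frac{1}{-13 + 13 g}$)
$- 480 N{\left(22 \right)} + \frac{256}{V{\left(4,-4 \right)} 2 \left(-4\right)} = - 480 \frac{1}{13 \left(-1 + 22\right)} + \frac{256}{\left(- \frac{27}{4}\right) 2 \left(-4\right)} = - 480 \frac{1}{13 \cdot 21} + \frac{256}{\left(- \frac{27}{2}\right) \left(-4\right)} = - 480 \cdot \frac{1}{13} \cdot \frac{1}{21} + \frac{256}{54} = \left(-480\right) \frac{1}{273} + 256 \cdot \frac{1}{54} = - \frac{160}{91} + \frac{128}{27} = \frac{7328}{2457}$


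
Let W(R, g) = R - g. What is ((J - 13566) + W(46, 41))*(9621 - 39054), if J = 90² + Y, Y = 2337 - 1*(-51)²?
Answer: 168503925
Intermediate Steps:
Y = -264 (Y = 2337 - 1*2601 = 2337 - 2601 = -264)
J = 7836 (J = 90² - 264 = 8100 - 264 = 7836)
((J - 13566) + W(46, 41))*(9621 - 39054) = ((7836 - 13566) + (46 - 1*41))*(9621 - 39054) = (-5730 + (46 - 41))*(-29433) = (-5730 + 5)*(-29433) = -5725*(-29433) = 168503925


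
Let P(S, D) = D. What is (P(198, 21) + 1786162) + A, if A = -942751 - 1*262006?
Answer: 581426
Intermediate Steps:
A = -1204757 (A = -942751 - 262006 = -1204757)
(P(198, 21) + 1786162) + A = (21 + 1786162) - 1204757 = 1786183 - 1204757 = 581426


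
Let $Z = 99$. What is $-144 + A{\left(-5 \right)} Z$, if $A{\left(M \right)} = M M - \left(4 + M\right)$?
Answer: $2430$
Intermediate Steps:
$A{\left(M \right)} = -4 + M^{2} - M$ ($A{\left(M \right)} = M^{2} - \left(4 + M\right) = -4 + M^{2} - M$)
$-144 + A{\left(-5 \right)} Z = -144 + \left(-4 + \left(-5\right)^{2} - -5\right) 99 = -144 + \left(-4 + 25 + 5\right) 99 = -144 + 26 \cdot 99 = -144 + 2574 = 2430$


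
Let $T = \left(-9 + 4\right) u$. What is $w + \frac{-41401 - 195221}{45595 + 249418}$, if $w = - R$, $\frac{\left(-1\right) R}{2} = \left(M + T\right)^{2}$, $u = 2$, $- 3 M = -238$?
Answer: $\frac{25524755266}{2655117} \approx 9613.4$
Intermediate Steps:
$M = \frac{238}{3}$ ($M = \left(- \frac{1}{3}\right) \left(-238\right) = \frac{238}{3} \approx 79.333$)
$T = -10$ ($T = \left(-9 + 4\right) 2 = \left(-5\right) 2 = -10$)
$R = - \frac{86528}{9}$ ($R = - 2 \left(\frac{238}{3} - 10\right)^{2} = - 2 \left(\frac{208}{3}\right)^{2} = \left(-2\right) \frac{43264}{9} = - \frac{86528}{9} \approx -9614.2$)
$w = \frac{86528}{9}$ ($w = \left(-1\right) \left(- \frac{86528}{9}\right) = \frac{86528}{9} \approx 9614.2$)
$w + \frac{-41401 - 195221}{45595 + 249418} = \frac{86528}{9} + \frac{-41401 - 195221}{45595 + 249418} = \frac{86528}{9} - \frac{236622}{295013} = \frac{25524755266}{2655117}$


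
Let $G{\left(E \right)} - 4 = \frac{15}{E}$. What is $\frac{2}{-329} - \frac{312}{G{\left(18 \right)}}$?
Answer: $- \frac{615946}{9541} \approx -64.558$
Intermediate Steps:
$G{\left(E \right)} = 4 + \frac{15}{E}$
$\frac{2}{-329} - \frac{312}{G{\left(18 \right)}} = \frac{2}{-329} - \frac{312}{4 + \frac{15}{18}} = 2 \left(- \frac{1}{329}\right) - \frac{312}{4 + 15 \cdot \frac{1}{18}} = - \frac{2}{329} - \frac{312}{4 + \frac{5}{6}} = - \frac{2}{329} - \frac{312}{\frac{29}{6}} = - \frac{2}{329} - \frac{1872}{29} = - \frac{615946}{9541}$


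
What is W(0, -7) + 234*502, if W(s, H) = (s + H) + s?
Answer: 117461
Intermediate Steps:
W(s, H) = H + 2*s (W(s, H) = (H + s) + s = H + 2*s)
W(0, -7) + 234*502 = (-7 + 2*0) + 234*502 = (-7 + 0) + 117468 = -7 + 117468 = 117461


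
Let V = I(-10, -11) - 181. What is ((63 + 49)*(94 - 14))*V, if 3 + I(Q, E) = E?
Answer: -1747200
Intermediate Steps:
I(Q, E) = -3 + E
V = -195 (V = (-3 - 11) - 181 = -14 - 181 = -195)
((63 + 49)*(94 - 14))*V = ((63 + 49)*(94 - 14))*(-195) = (112*80)*(-195) = 8960*(-195) = -1747200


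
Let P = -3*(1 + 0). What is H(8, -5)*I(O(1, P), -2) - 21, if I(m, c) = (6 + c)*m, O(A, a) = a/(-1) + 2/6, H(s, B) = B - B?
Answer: -21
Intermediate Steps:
P = -3 (P = -3*1 = -3)
H(s, B) = 0
O(A, a) = 1/3 - a (O(A, a) = a*(-1) + 2*(1/6) = -a + 1/3 = 1/3 - a)
I(m, c) = m*(6 + c)
H(8, -5)*I(O(1, P), -2) - 21 = 0*((1/3 - 1*(-3))*(6 - 2)) - 21 = 0*((1/3 + 3)*4) - 21 = 0*((10/3)*4) - 21 = 0*(40/3) - 21 = 0 - 21 = -21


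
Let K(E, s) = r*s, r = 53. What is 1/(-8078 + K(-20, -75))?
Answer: -1/12053 ≈ -8.2967e-5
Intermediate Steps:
K(E, s) = 53*s
1/(-8078 + K(-20, -75)) = 1/(-8078 + 53*(-75)) = 1/(-8078 - 3975) = 1/(-12053) = -1/12053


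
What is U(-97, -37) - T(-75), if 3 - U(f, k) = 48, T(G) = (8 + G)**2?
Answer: -4534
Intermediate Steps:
U(f, k) = -45 (U(f, k) = 3 - 1*48 = 3 - 48 = -45)
U(-97, -37) - T(-75) = -45 - (8 - 75)**2 = -45 - 1*(-67)**2 = -45 - 1*4489 = -45 - 4489 = -4534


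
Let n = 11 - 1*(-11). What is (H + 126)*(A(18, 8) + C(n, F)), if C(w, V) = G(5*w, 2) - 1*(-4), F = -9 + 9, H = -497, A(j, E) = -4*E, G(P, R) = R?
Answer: 9646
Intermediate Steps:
n = 22 (n = 11 + 11 = 22)
F = 0
C(w, V) = 6 (C(w, V) = 2 - 1*(-4) = 2 + 4 = 6)
(H + 126)*(A(18, 8) + C(n, F)) = (-497 + 126)*(-4*8 + 6) = -371*(-32 + 6) = -371*(-26) = 9646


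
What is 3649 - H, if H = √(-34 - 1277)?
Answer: 3649 - I*√1311 ≈ 3649.0 - 36.208*I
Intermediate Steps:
H = I*√1311 (H = √(-1311) = I*√1311 ≈ 36.208*I)
3649 - H = 3649 - I*√1311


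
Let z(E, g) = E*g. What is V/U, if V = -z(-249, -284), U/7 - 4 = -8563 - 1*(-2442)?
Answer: 23572/14273 ≈ 1.6515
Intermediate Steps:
U = -42819 (U = 28 + 7*(-8563 - 1*(-2442)) = 28 + 7*(-8563 + 2442) = 28 + 7*(-6121) = 28 - 42847 = -42819)
V = -70716 (V = -(-249)*(-284) = -1*70716 = -70716)
V/U = -70716/(-42819) = -70716*(-1/42819) = 23572/14273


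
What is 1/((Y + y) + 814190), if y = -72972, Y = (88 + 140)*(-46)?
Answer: 1/730730 ≈ 1.3685e-6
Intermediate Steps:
Y = -10488 (Y = 228*(-46) = -10488)
1/((Y + y) + 814190) = 1/((-10488 - 72972) + 814190) = 1/(-83460 + 814190) = 1/730730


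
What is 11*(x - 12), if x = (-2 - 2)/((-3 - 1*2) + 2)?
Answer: -352/3 ≈ -117.33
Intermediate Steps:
x = 4/3 (x = -4/((-3 - 2) + 2) = -4/(-5 + 2) = -4/(-3) = -4*(-⅓) = 4/3 ≈ 1.3333)
11*(x - 12) = 11*(4/3 - 12) = 11*(-32/3) = -352/3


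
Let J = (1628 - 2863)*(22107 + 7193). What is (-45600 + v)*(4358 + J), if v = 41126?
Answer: 161874429308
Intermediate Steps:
J = -36185500 (J = -1235*29300 = -36185500)
(-45600 + v)*(4358 + J) = (-45600 + 41126)*(4358 - 36185500) = -4474*(-36181142) = 161874429308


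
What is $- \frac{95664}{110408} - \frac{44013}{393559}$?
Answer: $- \frac{5313601935}{5431507759} \approx -0.97829$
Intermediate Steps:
$- \frac{95664}{110408} - \frac{44013}{393559} = \left(-95664\right) \frac{1}{110408} - \frac{44013}{393559} = - \frac{11958}{13801} - \frac{44013}{393559} = - \frac{5313601935}{5431507759}$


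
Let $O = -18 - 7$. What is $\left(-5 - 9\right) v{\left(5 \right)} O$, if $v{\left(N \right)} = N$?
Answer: $1750$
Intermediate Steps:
$O = -25$
$\left(-5 - 9\right) v{\left(5 \right)} O = \left(-5 - 9\right) 5 \left(-25\right) = \left(-14\right) 5 \left(-25\right) = \left(-70\right) \left(-25\right) = 1750$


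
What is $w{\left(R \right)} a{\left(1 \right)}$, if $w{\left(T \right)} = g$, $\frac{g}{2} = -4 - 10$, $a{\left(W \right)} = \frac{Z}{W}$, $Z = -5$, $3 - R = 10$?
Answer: $140$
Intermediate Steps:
$R = -7$ ($R = 3 - 10 = -7$)
$a{\left(W \right)} = - \frac{5}{W}$
$g = -28$ ($g = 2 \left(-4 - 10\right) = 2 \left(-14\right) = -28$)
$w{\left(T \right)} = -28$
$w{\left(R \right)} a{\left(1 \right)} = - 28 \left(- \frac{5}{1}\right) = - 28 \left(\left(-5\right) 1\right) = \left(-28\right) \left(-5\right) = 140$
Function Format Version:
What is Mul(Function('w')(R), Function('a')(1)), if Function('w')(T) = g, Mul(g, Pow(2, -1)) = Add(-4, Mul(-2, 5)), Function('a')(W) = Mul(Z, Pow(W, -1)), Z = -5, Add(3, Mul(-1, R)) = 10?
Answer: 140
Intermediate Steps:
R = -7 (R = Add(3, Mul(-1, 10)) = Add(3, -10) = -7)
Function('a')(W) = Mul(-5, Pow(W, -1))
g = -28 (g = Mul(2, Add(-4, Mul(-2, 5))) = Mul(2, Add(-4, -10)) = Mul(2, -14) = -28)
Function('w')(T) = -28
Mul(Function('w')(R), Function('a')(1)) = Mul(-28, Mul(-5, Pow(1, -1))) = Mul(-28, Mul(-5, 1)) = Mul(-28, -5) = 140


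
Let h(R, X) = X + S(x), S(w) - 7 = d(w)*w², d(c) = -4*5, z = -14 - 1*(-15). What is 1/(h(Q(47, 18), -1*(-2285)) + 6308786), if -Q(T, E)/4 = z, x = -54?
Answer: 1/6252758 ≈ 1.5993e-7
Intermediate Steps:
z = 1 (z = -14 + 15 = 1)
d(c) = -20
Q(T, E) = -4 (Q(T, E) = -4*1 = -4)
S(w) = 7 - 20*w²
h(R, X) = -58313 + X (h(R, X) = X + (7 - 20*(-54)²) = X + (7 - 20*2916) = X + (7 - 58320) = X - 58313 = -58313 + X)
1/(h(Q(47, 18), -1*(-2285)) + 6308786) = 1/((-58313 - 1*(-2285)) + 6308786) = 1/((-58313 + 2285) + 6308786) = 1/(-56028 + 6308786) = 1/6252758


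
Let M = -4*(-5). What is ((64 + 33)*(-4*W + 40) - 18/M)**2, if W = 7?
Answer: 135280161/100 ≈ 1.3528e+6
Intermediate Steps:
M = 20
((64 + 33)*(-4*W + 40) - 18/M)**2 = ((64 + 33)*(-4*7 + 40) - 18/20)**2 = (97*(-28 + 40) - 18*1/20)**2 = (97*12 - 9/10)**2 = (1164 - 9/10)**2 = (11631/10)**2 = 135280161/100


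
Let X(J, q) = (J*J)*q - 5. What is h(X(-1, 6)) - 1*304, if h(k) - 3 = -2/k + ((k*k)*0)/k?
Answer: -303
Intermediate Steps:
X(J, q) = -5 + q*J**2 (X(J, q) = J**2*q - 5 = q*J**2 - 5 = -5 + q*J**2)
h(k) = 3 - 2/k (h(k) = 3 + (-2/k + ((k*k)*0)/k) = 3 + (-2/k + (k**2*0)/k) = 3 + (-2/k + 0/k) = 3 + (-2/k + 0) = 3 - 2/k)
h(X(-1, 6)) - 1*304 = (3 - 2/(-5 + 6*(-1)**2)) - 1*304 = (3 - 2/(-5 + 6*1)) - 304 = (3 - 2/(-5 + 6)) - 304 = (3 - 2/1) - 304 = (3 - 2*1) - 304 = (3 - 2) - 304 = 1 - 304 = -303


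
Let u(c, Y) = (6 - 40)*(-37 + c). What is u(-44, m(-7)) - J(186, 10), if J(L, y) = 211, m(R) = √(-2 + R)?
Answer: 2543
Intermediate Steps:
u(c, Y) = 1258 - 34*c (u(c, Y) = -34*(-37 + c) = 1258 - 34*c)
u(-44, m(-7)) - J(186, 10) = (1258 - 34*(-44)) - 1*211 = (1258 + 1496) - 211 = 2754 - 211 = 2543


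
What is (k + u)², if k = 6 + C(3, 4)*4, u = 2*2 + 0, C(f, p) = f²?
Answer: 2116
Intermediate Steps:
u = 4 (u = 4 + 0 = 4)
k = 42 (k = 6 + 3²*4 = 6 + 9*4 = 6 + 36 = 42)
(k + u)² = (42 + 4)² = 46² = 2116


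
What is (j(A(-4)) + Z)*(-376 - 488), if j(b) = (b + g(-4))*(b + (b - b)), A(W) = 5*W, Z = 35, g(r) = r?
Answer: -444960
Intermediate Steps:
j(b) = b*(-4 + b) (j(b) = (b - 4)*(b + (b - b)) = (-4 + b)*(b + 0) = (-4 + b)*b = b*(-4 + b))
(j(A(-4)) + Z)*(-376 - 488) = ((5*(-4))*(-4 + 5*(-4)) + 35)*(-376 - 488) = (-20*(-4 - 20) + 35)*(-864) = (-20*(-24) + 35)*(-864) = (480 + 35)*(-864) = 515*(-864) = -444960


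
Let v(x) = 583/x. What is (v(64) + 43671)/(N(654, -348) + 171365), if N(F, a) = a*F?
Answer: -2795527/3598528 ≈ -0.77685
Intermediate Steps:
N(F, a) = F*a
(v(64) + 43671)/(N(654, -348) + 171365) = (583/64 + 43671)/(654*(-348) + 171365) = (583*(1/64) + 43671)/(-227592 + 171365) = (583/64 + 43671)/(-56227) = (2795527/64)*(-1/56227) = -2795527/3598528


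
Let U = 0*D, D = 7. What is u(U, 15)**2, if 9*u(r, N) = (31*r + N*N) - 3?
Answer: 5476/9 ≈ 608.44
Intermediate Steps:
U = 0 (U = 0*7 = 0)
u(r, N) = -1/3 + N**2/9 + 31*r/9 (u(r, N) = ((31*r + N*N) - 3)/9 = ((31*r + N**2) - 3)/9 = ((N**2 + 31*r) - 3)/9 = (-3 + N**2 + 31*r)/9 = -1/3 + N**2/9 + 31*r/9)
u(U, 15)**2 = (-1/3 + (1/9)*15**2 + (31/9)*0)**2 = (-1/3 + (1/9)*225 + 0)**2 = (-1/3 + 25 + 0)**2 = (74/3)**2 = 5476/9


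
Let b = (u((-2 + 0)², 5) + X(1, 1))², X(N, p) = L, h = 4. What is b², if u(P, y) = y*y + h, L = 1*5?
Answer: 1336336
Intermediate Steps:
L = 5
X(N, p) = 5
u(P, y) = 4 + y² (u(P, y) = y*y + 4 = y² + 4 = 4 + y²)
b = 1156 (b = ((4 + 5²) + 5)² = ((4 + 25) + 5)² = (29 + 5)² = 34² = 1156)
b² = 1156² = 1336336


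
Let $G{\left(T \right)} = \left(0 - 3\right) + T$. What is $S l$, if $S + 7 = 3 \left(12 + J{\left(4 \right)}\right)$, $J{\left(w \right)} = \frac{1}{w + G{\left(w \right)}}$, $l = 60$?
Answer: $1776$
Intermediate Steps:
$G{\left(T \right)} = -3 + T$
$J{\left(w \right)} = \frac{1}{-3 + 2 w}$ ($J{\left(w \right)} = \frac{1}{w + \left(-3 + w\right)} = \frac{1}{-3 + 2 w}$)
$S = \frac{148}{5}$ ($S = -7 + 3 \left(12 + \frac{1}{-3 + 2 \cdot 4}\right) = -7 + 3 \left(12 + \frac{1}{-3 + 8}\right) = -7 + 3 \left(12 + \frac{1}{5}\right) = -7 + 3 \cdot \frac{61}{5} = -7 + \frac{183}{5} = \frac{148}{5} \approx 29.6$)
$S l = \frac{148}{5} \cdot 60 = 1776$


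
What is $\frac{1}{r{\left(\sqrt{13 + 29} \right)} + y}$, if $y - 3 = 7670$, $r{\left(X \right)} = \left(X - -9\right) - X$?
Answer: $\frac{1}{7682} \approx 0.00013017$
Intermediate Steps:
$r{\left(X \right)} = 9$ ($r{\left(X \right)} = \left(X + 9\right) - X = \left(9 + X\right) - X = 9$)
$y = 7673$ ($y = 3 + 7670 = 7673$)
$\frac{1}{r{\left(\sqrt{13 + 29} \right)} + y} = \frac{1}{9 + 7673} = \frac{1}{7682}$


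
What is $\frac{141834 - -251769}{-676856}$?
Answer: $- \frac{393603}{676856} \approx -0.58152$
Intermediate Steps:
$\frac{141834 - -251769}{-676856} = \left(141834 + 251769\right) \left(- \frac{1}{676856}\right) = 393603 \left(- \frac{1}{676856}\right) = - \frac{393603}{676856}$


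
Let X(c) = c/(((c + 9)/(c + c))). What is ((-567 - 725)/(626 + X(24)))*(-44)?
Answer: 312664/3635 ≈ 86.015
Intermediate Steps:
X(c) = 2*c²/(9 + c) (X(c) = c/(((9 + c)/((2*c)))) = c/(((9 + c)*(1/(2*c)))) = c/(((9 + c)/(2*c))) = c*(2*c/(9 + c)) = 2*c²/(9 + c))
((-567 - 725)/(626 + X(24)))*(-44) = ((-567 - 725)/(626 + 2*24²/(9 + 24)))*(-44) = -1292/(626 + 2*576/33)*(-44) = -1292/(626 + 2*576*(1/33))*(-44) = -1292/(626 + 384/11)*(-44) = -1292/7270/11*(-44) = -1292*11/7270*(-44) = -7106/3635*(-44) = 312664/3635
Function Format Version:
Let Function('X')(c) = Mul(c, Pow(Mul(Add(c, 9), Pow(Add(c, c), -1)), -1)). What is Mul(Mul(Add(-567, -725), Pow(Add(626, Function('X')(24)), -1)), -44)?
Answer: Rational(312664, 3635) ≈ 86.015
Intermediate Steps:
Function('X')(c) = Mul(2, Pow(c, 2), Pow(Add(9, c), -1)) (Function('X')(c) = Mul(c, Pow(Mul(Add(9, c), Pow(Mul(2, c), -1)), -1)) = Mul(c, Pow(Mul(Add(9, c), Mul(Rational(1, 2), Pow(c, -1))), -1)) = Mul(c, Pow(Mul(Rational(1, 2), Pow(c, -1), Add(9, c)), -1)) = Mul(c, Mul(2, c, Pow(Add(9, c), -1))) = Mul(2, Pow(c, 2), Pow(Add(9, c), -1)))
Mul(Mul(Add(-567, -725), Pow(Add(626, Function('X')(24)), -1)), -44) = Mul(Mul(Add(-567, -725), Pow(Add(626, Mul(2, Pow(24, 2), Pow(Add(9, 24), -1))), -1)), -44) = Mul(Mul(-1292, Pow(Add(626, Mul(2, 576, Pow(33, -1))), -1)), -44) = Mul(Mul(-1292, Pow(Add(626, Mul(2, 576, Rational(1, 33))), -1)), -44) = Mul(Mul(-1292, Pow(Add(626, Rational(384, 11)), -1)), -44) = Mul(Mul(-1292, Pow(Rational(7270, 11), -1)), -44) = Mul(Mul(-1292, Rational(11, 7270)), -44) = Mul(Rational(-7106, 3635), -44) = Rational(312664, 3635)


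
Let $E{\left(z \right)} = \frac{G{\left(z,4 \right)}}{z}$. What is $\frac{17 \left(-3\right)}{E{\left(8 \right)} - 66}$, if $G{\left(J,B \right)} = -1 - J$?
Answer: $\frac{136}{179} \approx 0.75978$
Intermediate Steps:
$E{\left(z \right)} = \frac{-1 - z}{z}$
$\frac{17 \left(-3\right)}{E{\left(8 \right)} - 66} = \frac{17 \left(-3\right)}{\frac{-1 - 8}{8} - 66} = - \frac{51}{\frac{-1 - 8}{8} - 66} = - \frac{51}{\frac{1}{8} \left(-9\right) - 66} = - \frac{51}{- \frac{9}{8} - 66} = - \frac{51}{- \frac{537}{8}} = \left(-51\right) \left(- \frac{8}{537}\right) = \frac{136}{179}$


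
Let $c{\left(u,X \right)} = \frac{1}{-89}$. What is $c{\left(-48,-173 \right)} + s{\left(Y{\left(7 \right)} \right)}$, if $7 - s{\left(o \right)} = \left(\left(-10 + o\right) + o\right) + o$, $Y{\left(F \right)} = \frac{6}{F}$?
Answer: $\frac{8982}{623} \approx 14.417$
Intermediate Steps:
$c{\left(u,X \right)} = - \frac{1}{89}$
$s{\left(o \right)} = 17 - 3 o$ ($s{\left(o \right)} = 7 - \left(\left(\left(-10 + o\right) + o\right) + o\right) = 7 - \left(\left(-10 + 2 o\right) + o\right) = 7 - \left(-10 + 3 o\right) = 17 - 3 o$)
$c{\left(-48,-173 \right)} + s{\left(Y{\left(7 \right)} \right)} = - \frac{1}{89} + \left(17 - 3 \cdot \frac{6}{7}\right) = - \frac{1}{89} + \left(17 - 3 \cdot 6 \cdot \frac{1}{7}\right) = - \frac{1}{89} + \left(17 - \frac{18}{7}\right) = - \frac{1}{89} + \frac{101}{7} = \frac{8982}{623}$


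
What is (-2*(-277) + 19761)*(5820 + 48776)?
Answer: 1109117740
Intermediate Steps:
(-2*(-277) + 19761)*(5820 + 48776) = (554 + 19761)*54596 = 20315*54596 = 1109117740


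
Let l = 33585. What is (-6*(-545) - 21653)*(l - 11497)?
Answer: -406043704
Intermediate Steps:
(-6*(-545) - 21653)*(l - 11497) = (-6*(-545) - 21653)*(33585 - 11497) = (3270 - 21653)*22088 = -18383*22088 = -406043704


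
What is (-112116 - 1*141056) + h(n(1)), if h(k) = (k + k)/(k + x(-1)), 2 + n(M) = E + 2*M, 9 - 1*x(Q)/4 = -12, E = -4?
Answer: -2531721/10 ≈ -2.5317e+5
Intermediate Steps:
x(Q) = 84 (x(Q) = 36 - 4*(-12) = 36 + 48 = 84)
n(M) = -6 + 2*M (n(M) = -2 + (-4 + 2*M) = -6 + 2*M)
h(k) = 2*k/(84 + k) (h(k) = (k + k)/(k + 84) = (2*k)/(84 + k) = 2*k/(84 + k))
(-112116 - 1*141056) + h(n(1)) = (-112116 - 1*141056) + 2*(-6 + 2*1)/(84 + (-6 + 2*1)) = (-112116 - 141056) + 2*(-6 + 2)/(84 + (-6 + 2)) = -253172 + 2*(-4)/(84 - 4) = -253172 + 2*(-4)/80 = -253172 + 2*(-4)*(1/80) = -253172 - ⅒ = -2531721/10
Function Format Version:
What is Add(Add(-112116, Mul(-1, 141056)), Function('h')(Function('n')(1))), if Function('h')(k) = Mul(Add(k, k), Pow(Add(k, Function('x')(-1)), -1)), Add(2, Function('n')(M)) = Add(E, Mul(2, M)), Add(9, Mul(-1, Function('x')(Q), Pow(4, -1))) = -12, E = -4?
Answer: Rational(-2531721, 10) ≈ -2.5317e+5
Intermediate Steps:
Function('x')(Q) = 84 (Function('x')(Q) = Add(36, Mul(-4, -12)) = Add(36, 48) = 84)
Function('n')(M) = Add(-6, Mul(2, M)) (Function('n')(M) = Add(-2, Add(-4, Mul(2, M))) = Add(-6, Mul(2, M)))
Function('h')(k) = Mul(2, k, Pow(Add(84, k), -1)) (Function('h')(k) = Mul(Add(k, k), Pow(Add(k, 84), -1)) = Mul(Mul(2, k), Pow(Add(84, k), -1)) = Mul(2, k, Pow(Add(84, k), -1)))
Add(Add(-112116, Mul(-1, 141056)), Function('h')(Function('n')(1))) = Add(Add(-112116, Mul(-1, 141056)), Mul(2, Add(-6, Mul(2, 1)), Pow(Add(84, Add(-6, Mul(2, 1))), -1))) = Add(Add(-112116, -141056), Mul(2, Add(-6, 2), Pow(Add(84, Add(-6, 2)), -1))) = Add(-253172, Mul(2, -4, Pow(Add(84, -4), -1))) = Add(-253172, Mul(2, -4, Pow(80, -1))) = Add(-253172, Mul(2, -4, Rational(1, 80))) = Add(-253172, Rational(-1, 10)) = Rational(-2531721, 10)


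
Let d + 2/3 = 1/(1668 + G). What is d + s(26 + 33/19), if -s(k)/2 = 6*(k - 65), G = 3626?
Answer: 134732357/301758 ≈ 446.49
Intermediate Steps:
d = -10585/15882 (d = -2/3 + 1/(1668 + 3626) = -2/3 + 1/5294 = -10585/15882 ≈ -0.66648)
s(k) = 780 - 12*k (s(k) = -12*(k - 65) = -12*(-65 + k) = -2*(-390 + 6*k) = 780 - 12*k)
d + s(26 + 33/19) = -10585/15882 + (780 - 12*(26 + 33/19)) = -10585/15882 + (780 - 12*527/19) = -10585/15882 + (780 - 6324/19) = -10585/15882 + 8496/19 = 134732357/301758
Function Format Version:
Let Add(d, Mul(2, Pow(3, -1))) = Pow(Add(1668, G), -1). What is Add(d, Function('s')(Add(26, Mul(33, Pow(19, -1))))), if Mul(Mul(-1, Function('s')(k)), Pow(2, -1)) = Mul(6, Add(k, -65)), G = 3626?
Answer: Rational(134732357, 301758) ≈ 446.49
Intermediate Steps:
d = Rational(-10585, 15882) (d = Add(Rational(-2, 3), Pow(Add(1668, 3626), -1)) = Add(Rational(-2, 3), Pow(5294, -1)) = Add(Rational(-2, 3), Rational(1, 5294)) = Rational(-10585, 15882) ≈ -0.66648)
Function('s')(k) = Add(780, Mul(-12, k)) (Function('s')(k) = Mul(-2, Mul(6, Add(k, -65))) = Mul(-2, Mul(6, Add(-65, k))) = Mul(-2, Add(-390, Mul(6, k))) = Add(780, Mul(-12, k)))
Add(d, Function('s')(Add(26, Mul(33, Pow(19, -1))))) = Add(Rational(-10585, 15882), Add(780, Mul(-12, Add(26, Mul(33, Pow(19, -1)))))) = Add(Rational(-10585, 15882), Add(780, Mul(-12, Add(26, Mul(33, Rational(1, 19)))))) = Add(Rational(-10585, 15882), Add(780, Mul(-12, Add(26, Rational(33, 19))))) = Add(Rational(-10585, 15882), Add(780, Mul(-12, Rational(527, 19)))) = Add(Rational(-10585, 15882), Add(780, Rational(-6324, 19))) = Add(Rational(-10585, 15882), Rational(8496, 19)) = Rational(134732357, 301758)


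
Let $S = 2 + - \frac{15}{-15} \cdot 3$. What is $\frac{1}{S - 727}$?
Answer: $- \frac{1}{722} \approx -0.001385$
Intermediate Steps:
$S = 5$ ($S = 2 + \left(-15\right) \left(- \frac{1}{15}\right) 3 = 2 + 1 \cdot 3 = 2 + 3 = 5$)
$\frac{1}{S - 727} = \frac{1}{5 - 727} = \frac{1}{-722} = - \frac{1}{722}$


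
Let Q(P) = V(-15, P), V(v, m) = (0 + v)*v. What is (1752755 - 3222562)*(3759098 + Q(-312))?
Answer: -5525479260661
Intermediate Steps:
V(v, m) = v² (V(v, m) = v*v = v²)
Q(P) = 225 (Q(P) = (-15)² = 225)
(1752755 - 3222562)*(3759098 + Q(-312)) = (1752755 - 3222562)*(3759098 + 225) = -1469807*3759323 = -5525479260661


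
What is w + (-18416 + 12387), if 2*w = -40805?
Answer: -52863/2 ≈ -26432.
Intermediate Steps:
w = -40805/2 (w = (½)*(-40805) = -40805/2 ≈ -20403.)
w + (-18416 + 12387) = -40805/2 + (-18416 + 12387) = -40805/2 - 6029 = -52863/2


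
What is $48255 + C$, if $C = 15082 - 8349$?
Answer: $54988$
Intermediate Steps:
$C = 6733$
$48255 + C = 48255 + 6733 = 54988$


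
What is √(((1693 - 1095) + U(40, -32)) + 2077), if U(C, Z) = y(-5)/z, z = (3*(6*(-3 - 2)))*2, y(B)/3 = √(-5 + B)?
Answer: √(2407500 - 15*I*√10)/30 ≈ 51.72 - 0.00050951*I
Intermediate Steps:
y(B) = 3*√(-5 + B)
z = -180 (z = (3*(6*(-5)))*2 = (3*(-30))*2 = -90*2 = -180)
U(C, Z) = -I*√10/60 (U(C, Z) = (3*√(-5 - 5))/(-180) = (3*√(-10))*(-1/180) = (3*(I*√10))*(-1/180) = (3*I*√10)*(-1/180) = -I*√10/60)
√(((1693 - 1095) + U(40, -32)) + 2077) = √(((1693 - 1095) - I*√10/60) + 2077) = √((598 - I*√10/60) + 2077) = √(2675 - I*√10/60)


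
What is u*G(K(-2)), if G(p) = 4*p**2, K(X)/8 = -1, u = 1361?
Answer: 348416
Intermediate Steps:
K(X) = -8 (K(X) = 8*(-1) = -8)
u*G(K(-2)) = 1361*(4*(-8)**2) = 1361*(4*64) = 1361*256 = 348416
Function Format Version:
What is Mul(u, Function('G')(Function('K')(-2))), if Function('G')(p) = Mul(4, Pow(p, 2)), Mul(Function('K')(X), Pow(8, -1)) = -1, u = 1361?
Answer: 348416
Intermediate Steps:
Function('K')(X) = -8 (Function('K')(X) = Mul(8, -1) = -8)
Mul(u, Function('G')(Function('K')(-2))) = Mul(1361, Mul(4, Pow(-8, 2))) = Mul(1361, Mul(4, 64)) = Mul(1361, 256) = 348416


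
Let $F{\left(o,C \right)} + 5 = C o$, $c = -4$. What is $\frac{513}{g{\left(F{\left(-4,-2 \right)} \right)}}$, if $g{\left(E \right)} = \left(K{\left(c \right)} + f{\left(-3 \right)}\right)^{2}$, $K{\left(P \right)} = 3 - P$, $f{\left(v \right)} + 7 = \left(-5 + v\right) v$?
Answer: $\frac{57}{64} \approx 0.89063$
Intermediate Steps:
$f{\left(v \right)} = -7 + v \left(-5 + v\right)$ ($f{\left(v \right)} = -7 + \left(-5 + v\right) v = -7 + v \left(-5 + v\right)$)
$F{\left(o,C \right)} = -5 + C o$
$g{\left(E \right)} = 576$ ($g{\left(E \right)} = \left(\left(3 - -4\right) - \left(-8 - 9\right)\right)^{2} = \left(\left(3 + 4\right) + \left(-7 + 9 + 15\right)\right)^{2} = \left(7 + 17\right)^{2} = 24^{2} = 576$)
$\frac{513}{g{\left(F{\left(-4,-2 \right)} \right)}} = \frac{513}{576} = 513 \cdot \frac{1}{576} = \frac{57}{64}$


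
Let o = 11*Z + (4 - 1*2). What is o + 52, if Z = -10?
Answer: -56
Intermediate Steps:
o = -108 (o = 11*(-10) + (4 - 1*2) = -110 + (4 - 2) = -110 + 2 = -108)
o + 52 = -108 + 52 = -56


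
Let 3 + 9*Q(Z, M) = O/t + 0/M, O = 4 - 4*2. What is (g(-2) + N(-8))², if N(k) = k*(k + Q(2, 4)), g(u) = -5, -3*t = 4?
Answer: 3481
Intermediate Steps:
t = -4/3 (t = -⅓*4 = -4/3 ≈ -1.3333)
O = -4 (O = 4 - 8 = -4)
Q(Z, M) = 0 (Q(Z, M) = -⅓ + (-4/(-4/3) + 0/M)/9 = -⅓ + (-4*(-¾) + 0)/9 = -⅓ + (3 + 0)/9 = -⅓ + (⅑)*3 = -⅓ + ⅓ = 0)
N(k) = k² (N(k) = k*(k + 0) = k*k = k²)
(g(-2) + N(-8))² = (-5 + (-8)²)² = (-5 + 64)² = 59² = 3481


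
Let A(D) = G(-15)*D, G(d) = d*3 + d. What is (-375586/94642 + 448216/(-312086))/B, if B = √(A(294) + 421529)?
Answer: -39908797767*√403889/2982361128112867 ≈ -0.0085043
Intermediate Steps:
G(d) = 4*d (G(d) = 3*d + d = 4*d)
A(D) = -60*D (A(D) = (4*(-15))*D = -60*D)
B = √403889 (B = √(-60*294 + 421529) = √(-17640 + 421529) = √403889 ≈ 635.52)
(-375586/94642 + 448216/(-312086))/B = (-375586/94642 + 448216/(-312086))/(√403889) = (-375586*1/94642 + 448216*(-1/312086))*(√403889/403889) = (-187793/47321 - 224108/156043)*(√403889/403889) = -39908797767*√403889/2982361128112867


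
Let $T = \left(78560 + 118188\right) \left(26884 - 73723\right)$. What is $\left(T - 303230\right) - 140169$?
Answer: $-9215922971$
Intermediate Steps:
$T = -9215479572$ ($T = 196748 \left(26884 - 73723\right) = 196748 \left(-46839\right) = -9215479572$)
$\left(T - 303230\right) - 140169 = \left(-9215479572 - 303230\right) - 140169 = -9215782802 - 140169 = -9215922971$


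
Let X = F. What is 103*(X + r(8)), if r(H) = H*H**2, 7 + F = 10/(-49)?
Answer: 2547705/49 ≈ 51994.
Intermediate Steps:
F = -353/49 (F = -7 + 10/(-49) = -7 + 10*(-1/49) = -7 - 10/49 = -353/49 ≈ -7.2041)
r(H) = H**3
X = -353/49 ≈ -7.2041
103*(X + r(8)) = 103*(-353/49 + 8**3) = 103*(-353/49 + 512) = 103*(24735/49) = 2547705/49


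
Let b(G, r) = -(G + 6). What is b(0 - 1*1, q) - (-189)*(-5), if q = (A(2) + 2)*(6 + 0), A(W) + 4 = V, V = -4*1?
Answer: -950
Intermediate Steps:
V = -4
A(W) = -8 (A(W) = -4 - 4 = -8)
q = -36 (q = (-8 + 2)*(6 + 0) = -6*6 = -36)
b(G, r) = -6 - G (b(G, r) = -(6 + G) = -6 - G)
b(0 - 1*1, q) - (-189)*(-5) = (-6 - (0 - 1*1)) - (-189)*(-5) = (-6 - (0 - 1)) - 21*45 = (-6 - 1*(-1)) - 945 = (-6 + 1) - 945 = -5 - 945 = -950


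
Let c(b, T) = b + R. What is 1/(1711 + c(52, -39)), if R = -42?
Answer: 1/1721 ≈ 0.00058106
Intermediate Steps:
c(b, T) = -42 + b (c(b, T) = b - 42 = -42 + b)
1/(1711 + c(52, -39)) = 1/(1711 + (-42 + 52)) = 1/(1711 + 10) = 1/1721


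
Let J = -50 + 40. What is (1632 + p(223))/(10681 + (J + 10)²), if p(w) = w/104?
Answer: 169951/1110824 ≈ 0.15300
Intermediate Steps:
p(w) = w/104 (p(w) = w*(1/104) = w/104)
J = -10
(1632 + p(223))/(10681 + (J + 10)²) = (1632 + (1/104)*223)/(10681 + (-10 + 10)²) = (1632 + 223/104)/(10681 + 0²) = 169951/(104*(10681 + 0)) = (169951/104)/10681 = (169951/104)*(1/10681) = 169951/1110824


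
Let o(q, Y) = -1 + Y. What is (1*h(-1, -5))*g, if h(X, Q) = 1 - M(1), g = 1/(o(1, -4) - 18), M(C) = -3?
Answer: -4/23 ≈ -0.17391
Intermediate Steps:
g = -1/23 (g = 1/((-1 - 4) - 18) = 1/(-5 - 18) = 1/(-23) = -1/23 ≈ -0.043478)
h(X, Q) = 4 (h(X, Q) = 1 - 1*(-3) = 1 + 3 = 4)
(1*h(-1, -5))*g = (1*4)*(-1/23) = 4*(-1/23) = -4/23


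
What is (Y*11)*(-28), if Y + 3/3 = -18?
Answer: 5852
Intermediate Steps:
Y = -19 (Y = -1 - 18 = -19)
(Y*11)*(-28) = -19*11*(-28) = -209*(-28) = 5852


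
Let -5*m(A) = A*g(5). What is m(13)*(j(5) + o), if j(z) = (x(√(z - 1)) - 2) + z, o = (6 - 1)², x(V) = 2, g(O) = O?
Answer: -390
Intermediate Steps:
m(A) = -A (m(A) = -A*5/5 = -A)
o = 25 (o = 5² = 25)
j(z) = z (j(z) = (2 - 2) + z = 0 + z = z)
m(13)*(j(5) + o) = (-1*13)*(5 + 25) = -13*30 = -390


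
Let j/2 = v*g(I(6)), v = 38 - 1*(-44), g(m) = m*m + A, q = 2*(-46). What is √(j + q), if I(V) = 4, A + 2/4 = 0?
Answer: 35*√2 ≈ 49.497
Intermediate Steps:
A = -½ (A = -½ + 0 = -½ ≈ -0.50000)
q = -92
g(m) = -½ + m² (g(m) = m*m - ½ = m² - ½ = -½ + m²)
v = 82 (v = 38 + 44 = 82)
j = 2542 (j = 2*(82*(-½ + 4²)) = 2*(82*(-½ + 16)) = 2*(82*(31/2)) = 2*1271 = 2542)
√(j + q) = √(2542 - 92) = √2450 = 35*√2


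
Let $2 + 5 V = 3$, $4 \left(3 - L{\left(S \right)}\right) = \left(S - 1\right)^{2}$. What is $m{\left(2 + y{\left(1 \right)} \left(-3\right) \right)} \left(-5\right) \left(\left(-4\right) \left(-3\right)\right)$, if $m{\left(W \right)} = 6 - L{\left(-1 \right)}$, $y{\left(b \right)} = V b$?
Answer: $-240$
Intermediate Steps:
$L{\left(S \right)} = 3 - \frac{\left(-1 + S\right)^{2}}{4}$ ($L{\left(S \right)} = 3 - \frac{\left(S - 1\right)^{2}}{4} = 3 - \frac{\left(-1 + S\right)^{2}}{4}$)
$V = \frac{1}{5}$ ($V = - \frac{2}{5} + \frac{1}{5} \cdot 3 = - \frac{2}{5} + \frac{3}{5} = \frac{1}{5} \approx 0.2$)
$y{\left(b \right)} = \frac{b}{5}$
$m{\left(W \right)} = 4$ ($m{\left(W \right)} = 6 - \left(3 - \frac{\left(-1 - 1\right)^{2}}{4}\right) = 6 - \left(3 - \frac{\left(-2\right)^{2}}{4}\right) = 6 - \left(3 - 1\right) = 6 - 2 = 4$)
$m{\left(2 + y{\left(1 \right)} \left(-3\right) \right)} \left(-5\right) \left(\left(-4\right) \left(-3\right)\right) = 4 \left(-5\right) \left(\left(-4\right) \left(-3\right)\right) = \left(-20\right) 12 = -240$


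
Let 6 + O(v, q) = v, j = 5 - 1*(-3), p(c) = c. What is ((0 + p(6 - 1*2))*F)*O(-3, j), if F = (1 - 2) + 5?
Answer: -144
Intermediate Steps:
F = 4 (F = -1 + 5 = 4)
j = 8 (j = 5 + 3 = 8)
O(v, q) = -6 + v
((0 + p(6 - 1*2))*F)*O(-3, j) = ((0 + (6 - 1*2))*4)*(-6 - 3) = ((0 + (6 - 2))*4)*(-9) = ((0 + 4)*4)*(-9) = (4*4)*(-9) = 16*(-9) = -144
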